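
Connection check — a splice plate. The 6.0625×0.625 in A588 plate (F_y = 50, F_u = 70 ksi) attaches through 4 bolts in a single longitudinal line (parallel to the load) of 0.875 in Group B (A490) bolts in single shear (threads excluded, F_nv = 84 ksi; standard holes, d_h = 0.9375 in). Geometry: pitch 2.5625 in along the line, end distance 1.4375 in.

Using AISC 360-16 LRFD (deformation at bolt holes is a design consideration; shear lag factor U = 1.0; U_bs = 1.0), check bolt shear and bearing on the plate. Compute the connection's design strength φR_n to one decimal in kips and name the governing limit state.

Bolt shear: A_b = π(0.875)²/4 = 0.60132 in². φR_n = 0.75 × 84 × 0.60132 × 4 × 1 = 151.5 kips.
Bearing (0.625 in plate, F_u = 70 ksi): end bolts L_c = 1.4375 − 0.9375/2 = 0.96875, R_n = min(1.2×0.96875×0.625×70, 2.4×0.875×0.625×70) = 50.859 kips/bolt; interior L_c = 2.5625 − 0.9375 = 1.625, R_n = 85.313 kips/bolt. φR_n = 0.75 × (1×50.859 + 3×85.313) = 230.1 kips.
Governing: min(151.5, 230.1) = 151.5 kips → bolt shear.

151.5 kips (bolt shear governs)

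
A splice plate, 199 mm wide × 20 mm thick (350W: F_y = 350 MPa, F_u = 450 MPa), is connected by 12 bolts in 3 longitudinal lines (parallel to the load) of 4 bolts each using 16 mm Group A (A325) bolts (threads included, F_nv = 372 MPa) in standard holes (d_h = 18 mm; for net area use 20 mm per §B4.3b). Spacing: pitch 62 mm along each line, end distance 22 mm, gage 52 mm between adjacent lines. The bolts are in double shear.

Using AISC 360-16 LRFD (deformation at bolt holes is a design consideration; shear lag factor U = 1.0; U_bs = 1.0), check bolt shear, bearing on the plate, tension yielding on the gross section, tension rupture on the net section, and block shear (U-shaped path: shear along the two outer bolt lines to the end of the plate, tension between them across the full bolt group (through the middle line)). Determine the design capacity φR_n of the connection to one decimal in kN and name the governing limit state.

Bolt shear: A_b = π(16)²/4 = 201.06 mm². φR_n = 0.75 × 372 × 201.06 × 12 × 2 = 1346.3 kN.
Bearing (20 mm plate, F_u = 450 MPa): end bolts L_c = 22 − 18/2 = 13, R_n = min(1.2×13×20×450, 2.4×16×20×450) = 140.4 kN/bolt; interior L_c = 62 − 18 = 44, R_n = 345.6 kN/bolt. φR_n = 0.75 × (3×140.4 + 9×345.6) = 2648.7 kN.
Tension yield (gross): A_g = 199×20 = 3980 mm². φR_n = 0.90 × 350 × 3980 = 1253.7 kN.
Tension rupture (net): A_n = (199 − 3×20)×20 = 2780 mm² (U = 1.0, A_e = A_n). φR_n = 0.75 × 450 × 2780 = 938.3 kN.
Block shear: shear path 2×[22+3×62] = 2×208 mm, A_gv = 8320, A_nv = 2×(208 − 3.5×20)×20 = 5520 mm²; tension across gage: (104 − 2×20)×20 = 1280 mm². R_n = min(0.6×450×5520, 0.6×350×8320) + 1.0×450×1280 = min(1490.4, 1747.2) + 576 = 2066.4 kN. φR_n = 0.75 × 2066.4 = 1549.8 kN.
Governing: min(1346.3, 2648.7, 1253.7, 938.3, 1549.8) = 938.3 kN → net-section rupture.

938.3 kN (net-section rupture governs)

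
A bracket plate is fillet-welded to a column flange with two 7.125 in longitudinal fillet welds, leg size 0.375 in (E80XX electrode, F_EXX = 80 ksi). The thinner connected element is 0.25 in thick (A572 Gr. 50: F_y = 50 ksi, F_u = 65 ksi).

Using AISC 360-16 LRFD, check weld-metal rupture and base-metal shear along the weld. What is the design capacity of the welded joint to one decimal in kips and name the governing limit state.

104.2 kips (base-metal shear governs)

Weld metal: throat = 0.707×0.375 = 0.26513 in, L = 2×7.125 = 14.25 in. φR_n = 0.75 × 0.6 × 80 × 0.26513 × 14.25 = 136.0 kips.
Base metal shear (0.25 in plate): yield φR_n = 1.0×0.6×50×0.25×14.25 = 106.9 kips; rupture φR_n = 0.75×0.6×65×0.25×14.25 = 104.2 kips; take 104.2 kips (rupture).
Governing: min(136.0, 104.2) = 104.2 kips → base-metal shear.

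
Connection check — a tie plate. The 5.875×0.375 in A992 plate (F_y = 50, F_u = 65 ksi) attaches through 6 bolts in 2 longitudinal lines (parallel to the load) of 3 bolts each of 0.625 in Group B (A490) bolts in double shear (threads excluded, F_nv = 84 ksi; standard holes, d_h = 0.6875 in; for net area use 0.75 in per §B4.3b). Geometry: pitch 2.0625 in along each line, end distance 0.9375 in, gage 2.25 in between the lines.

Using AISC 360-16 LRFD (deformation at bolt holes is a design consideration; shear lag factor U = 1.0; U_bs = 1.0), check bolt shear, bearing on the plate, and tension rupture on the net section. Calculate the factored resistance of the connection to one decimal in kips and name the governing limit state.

Bolt shear: A_b = π(0.625)²/4 = 0.3068 in². φR_n = 0.75 × 84 × 0.3068 × 6 × 2 = 231.9 kips.
Bearing (0.375 in plate, F_u = 65 ksi): end bolts L_c = 0.9375 − 0.6875/2 = 0.59375, R_n = min(1.2×0.59375×0.375×65, 2.4×0.625×0.375×65) = 17.367 kips/bolt; interior L_c = 2.0625 − 0.6875 = 1.375, R_n = 36.563 kips/bolt. φR_n = 0.75 × (2×17.367 + 4×36.563) = 135.7 kips.
Tension rupture (net): A_n = (5.875 − 2×0.75)×0.375 = 1.6406 in² (U = 1.0, A_e = A_n). φR_n = 0.75 × 65 × 1.6406 = 80.0 kips.
Governing: min(231.9, 135.7, 80.0) = 80.0 kips → net-section rupture.

80.0 kips (net-section rupture governs)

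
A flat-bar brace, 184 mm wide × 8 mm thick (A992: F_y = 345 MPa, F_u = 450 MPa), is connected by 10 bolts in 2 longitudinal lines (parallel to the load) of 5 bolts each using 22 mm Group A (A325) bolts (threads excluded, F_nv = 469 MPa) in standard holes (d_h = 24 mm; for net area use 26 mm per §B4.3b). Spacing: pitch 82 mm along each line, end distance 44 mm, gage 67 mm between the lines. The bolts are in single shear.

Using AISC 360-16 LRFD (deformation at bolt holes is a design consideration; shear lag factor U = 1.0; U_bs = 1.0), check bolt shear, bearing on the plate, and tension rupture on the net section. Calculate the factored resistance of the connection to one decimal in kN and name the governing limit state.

Bolt shear: A_b = π(22)²/4 = 380.13 mm². φR_n = 0.75 × 469 × 380.13 × 10 × 1 = 1337.1 kN.
Bearing (8 mm plate, F_u = 450 MPa): end bolts L_c = 44 − 24/2 = 32, R_n = min(1.2×32×8×450, 2.4×22×8×450) = 138.24 kN/bolt; interior L_c = 82 − 24 = 58, R_n = 190.08 kN/bolt. φR_n = 0.75 × (2×138.24 + 8×190.08) = 1347.8 kN.
Tension rupture (net): A_n = (184 − 2×26)×8 = 1056 mm² (U = 1.0, A_e = A_n). φR_n = 0.75 × 450 × 1056 = 356.4 kN.
Governing: min(1337.1, 1347.8, 356.4) = 356.4 kN → net-section rupture.

356.4 kN (net-section rupture governs)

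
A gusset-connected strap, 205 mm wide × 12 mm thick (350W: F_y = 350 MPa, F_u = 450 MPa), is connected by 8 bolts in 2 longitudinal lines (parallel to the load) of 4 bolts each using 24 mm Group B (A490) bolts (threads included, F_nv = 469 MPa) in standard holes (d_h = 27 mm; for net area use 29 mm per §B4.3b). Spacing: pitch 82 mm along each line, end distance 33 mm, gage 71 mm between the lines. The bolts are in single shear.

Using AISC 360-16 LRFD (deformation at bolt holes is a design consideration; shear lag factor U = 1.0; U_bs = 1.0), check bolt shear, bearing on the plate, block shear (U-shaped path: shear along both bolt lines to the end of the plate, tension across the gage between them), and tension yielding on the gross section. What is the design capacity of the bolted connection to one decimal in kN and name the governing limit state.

774.9 kN (gross-section yield governs)

Bolt shear: A_b = π(24)²/4 = 452.39 mm². φR_n = 0.75 × 469 × 452.39 × 8 × 1 = 1273.0 kN.
Bearing (12 mm plate, F_u = 450 MPa): end bolts L_c = 33 − 27/2 = 19.5, R_n = min(1.2×19.5×12×450, 2.4×24×12×450) = 126.36 kN/bolt; interior L_c = 82 − 27 = 55, R_n = 311.04 kN/bolt. φR_n = 0.75 × (2×126.36 + 6×311.04) = 1589.2 kN.
Block shear: shear path 2×[33+3×82] = 2×279 mm, A_gv = 6696, A_nv = 2×(279 − 3.5×29)×12 = 4260 mm²; tension across gage: (71 − 1×29)×12 = 504 mm². R_n = min(0.6×450×4260, 0.6×350×6696) + 1.0×450×504 = min(1150.2, 1406.2) + 226.8 = 1377 kN. φR_n = 0.75 × 1377 = 1032.8 kN.
Tension yield (gross): A_g = 205×12 = 2460 mm². φR_n = 0.90 × 350 × 2460 = 774.9 kN.
Governing: min(1273.0, 1589.2, 1032.8, 774.9) = 774.9 kN → gross-section yield.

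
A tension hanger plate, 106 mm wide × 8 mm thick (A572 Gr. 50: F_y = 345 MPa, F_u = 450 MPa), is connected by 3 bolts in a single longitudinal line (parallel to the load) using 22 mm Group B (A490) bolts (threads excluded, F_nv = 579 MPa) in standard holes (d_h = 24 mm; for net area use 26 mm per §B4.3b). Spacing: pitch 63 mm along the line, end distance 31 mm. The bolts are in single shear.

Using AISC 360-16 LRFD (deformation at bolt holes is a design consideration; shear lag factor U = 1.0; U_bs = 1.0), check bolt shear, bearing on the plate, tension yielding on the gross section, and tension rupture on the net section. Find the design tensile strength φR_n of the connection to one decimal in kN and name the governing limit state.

216.0 kN (net-section rupture governs)

Bolt shear: A_b = π(22)²/4 = 380.13 mm². φR_n = 0.75 × 579 × 380.13 × 3 × 1 = 495.2 kN.
Bearing (8 mm plate, F_u = 450 MPa): end bolts L_c = 31 − 24/2 = 19, R_n = min(1.2×19×8×450, 2.4×22×8×450) = 82.08 kN/bolt; interior L_c = 63 − 24 = 39, R_n = 168.48 kN/bolt. φR_n = 0.75 × (1×82.08 + 2×168.48) = 314.3 kN.
Tension yield (gross): A_g = 106×8 = 848 mm². φR_n = 0.90 × 345 × 848 = 263.3 kN.
Tension rupture (net): A_n = (106 − 1×26)×8 = 640 mm² (U = 1.0, A_e = A_n). φR_n = 0.75 × 450 × 640 = 216.0 kN.
Governing: min(495.2, 314.3, 263.3, 216.0) = 216.0 kN → net-section rupture.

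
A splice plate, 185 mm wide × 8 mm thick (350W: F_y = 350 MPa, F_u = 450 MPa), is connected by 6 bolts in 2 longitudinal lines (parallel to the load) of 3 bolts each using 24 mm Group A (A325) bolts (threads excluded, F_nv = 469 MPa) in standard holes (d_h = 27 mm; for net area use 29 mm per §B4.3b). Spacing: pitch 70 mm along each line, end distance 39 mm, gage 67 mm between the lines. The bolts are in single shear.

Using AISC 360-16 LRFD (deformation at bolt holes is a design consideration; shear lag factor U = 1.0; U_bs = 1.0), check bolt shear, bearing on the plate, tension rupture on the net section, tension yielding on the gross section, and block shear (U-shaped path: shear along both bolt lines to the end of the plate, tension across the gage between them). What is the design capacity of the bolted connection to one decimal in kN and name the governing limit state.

Bolt shear: A_b = π(24)²/4 = 452.39 mm². φR_n = 0.75 × 469 × 452.39 × 6 × 1 = 954.8 kN.
Bearing (8 mm plate, F_u = 450 MPa): end bolts L_c = 39 − 27/2 = 25.5, R_n = min(1.2×25.5×8×450, 2.4×24×8×450) = 110.16 kN/bolt; interior L_c = 70 − 27 = 43, R_n = 185.76 kN/bolt. φR_n = 0.75 × (2×110.16 + 4×185.76) = 722.5 kN.
Tension rupture (net): A_n = (185 − 2×29)×8 = 1016 mm² (U = 1.0, A_e = A_n). φR_n = 0.75 × 450 × 1016 = 342.9 kN.
Tension yield (gross): A_g = 185×8 = 1480 mm². φR_n = 0.90 × 350 × 1480 = 466.2 kN.
Block shear: shear path 2×[39+2×70] = 2×179 mm, A_gv = 2864, A_nv = 2×(179 − 2.5×29)×8 = 1704 mm²; tension across gage: (67 − 1×29)×8 = 304 mm². R_n = min(0.6×450×1704, 0.6×350×2864) + 1.0×450×304 = min(460.08, 601.44) + 136.8 = 596.88 kN. φR_n = 0.75 × 596.88 = 447.7 kN.
Governing: min(954.8, 722.5, 342.9, 466.2, 447.7) = 342.9 kN → net-section rupture.

342.9 kN (net-section rupture governs)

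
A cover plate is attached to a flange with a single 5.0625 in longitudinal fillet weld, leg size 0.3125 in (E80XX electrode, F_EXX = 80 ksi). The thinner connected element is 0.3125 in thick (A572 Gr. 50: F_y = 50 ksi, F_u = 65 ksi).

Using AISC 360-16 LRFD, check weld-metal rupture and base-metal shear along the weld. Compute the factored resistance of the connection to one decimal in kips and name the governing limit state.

Weld metal: throat = 0.707×0.3125 = 0.22094 in, L = 5.0625 in. φR_n = 0.75 × 0.6 × 80 × 0.22094 × 5.0625 = 40.3 kips.
Base metal shear (0.3125 in plate): yield φR_n = 1.0×0.6×50×0.3125×5.0625 = 47.5 kips; rupture φR_n = 0.75×0.6×65×0.3125×5.0625 = 46.3 kips; take 46.3 kips (rupture).
Governing: min(40.3, 46.3) = 40.3 kips → weld metal.

40.3 kips (weld metal governs)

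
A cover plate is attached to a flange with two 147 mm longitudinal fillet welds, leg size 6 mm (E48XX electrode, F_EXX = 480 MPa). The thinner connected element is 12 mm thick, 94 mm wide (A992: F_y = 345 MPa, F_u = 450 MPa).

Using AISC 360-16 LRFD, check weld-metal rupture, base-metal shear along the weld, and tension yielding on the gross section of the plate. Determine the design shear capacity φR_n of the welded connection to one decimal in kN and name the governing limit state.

269.4 kN (weld metal governs)

Weld metal: throat = 0.707×6 = 4.242 mm, L = 2×147 = 294 mm. φR_n = 0.75 × 0.6 × 480 × 4.242 × 294 = 269.4 kN.
Base metal shear (12 mm plate): yield φR_n = 1.0×0.6×345×12×294 = 730.3 kN; rupture φR_n = 0.75×0.6×450×12×294 = 714.4 kN; take 714.4 kN (rupture).
Tension yield (gross): A_g = 94×12 = 1128 mm². φR_n = 0.90 × 345 × 1128 = 350.2 kN.
Governing: min(269.4, 714.4, 350.2) = 269.4 kN → weld metal.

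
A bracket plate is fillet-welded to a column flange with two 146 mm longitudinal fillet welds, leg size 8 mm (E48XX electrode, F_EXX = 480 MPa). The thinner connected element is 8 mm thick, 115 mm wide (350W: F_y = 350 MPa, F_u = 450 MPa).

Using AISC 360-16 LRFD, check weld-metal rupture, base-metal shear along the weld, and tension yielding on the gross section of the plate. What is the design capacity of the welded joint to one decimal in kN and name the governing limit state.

Weld metal: throat = 0.707×8 = 5.656 mm, L = 2×146 = 292 mm. φR_n = 0.75 × 0.6 × 480 × 5.656 × 292 = 356.7 kN.
Base metal shear (8 mm plate): yield φR_n = 1.0×0.6×350×8×292 = 490.6 kN; rupture φR_n = 0.75×0.6×450×8×292 = 473.0 kN; take 473.0 kN (rupture).
Tension yield (gross): A_g = 115×8 = 920 mm². φR_n = 0.90 × 350 × 920 = 289.8 kN.
Governing: min(356.7, 473.0, 289.8) = 289.8 kN → gross-section yield.

289.8 kN (gross-section yield governs)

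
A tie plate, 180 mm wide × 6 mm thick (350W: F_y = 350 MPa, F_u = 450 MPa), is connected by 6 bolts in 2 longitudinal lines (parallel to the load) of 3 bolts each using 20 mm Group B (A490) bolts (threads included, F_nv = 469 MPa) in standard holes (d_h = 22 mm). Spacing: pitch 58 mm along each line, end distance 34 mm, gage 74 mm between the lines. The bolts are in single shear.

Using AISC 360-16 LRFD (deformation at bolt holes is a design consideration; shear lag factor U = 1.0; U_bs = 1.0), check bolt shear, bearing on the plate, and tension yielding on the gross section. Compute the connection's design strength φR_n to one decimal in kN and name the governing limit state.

340.2 kN (gross-section yield governs)

Bolt shear: A_b = π(20)²/4 = 314.16 mm². φR_n = 0.75 × 469 × 314.16 × 6 × 1 = 663.0 kN.
Bearing (6 mm plate, F_u = 450 MPa): end bolts L_c = 34 − 22/2 = 23, R_n = min(1.2×23×6×450, 2.4×20×6×450) = 74.52 kN/bolt; interior L_c = 58 − 22 = 36, R_n = 116.64 kN/bolt. φR_n = 0.75 × (2×74.52 + 4×116.64) = 461.7 kN.
Tension yield (gross): A_g = 180×6 = 1080 mm². φR_n = 0.90 × 350 × 1080 = 340.2 kN.
Governing: min(663.0, 461.7, 340.2) = 340.2 kN → gross-section yield.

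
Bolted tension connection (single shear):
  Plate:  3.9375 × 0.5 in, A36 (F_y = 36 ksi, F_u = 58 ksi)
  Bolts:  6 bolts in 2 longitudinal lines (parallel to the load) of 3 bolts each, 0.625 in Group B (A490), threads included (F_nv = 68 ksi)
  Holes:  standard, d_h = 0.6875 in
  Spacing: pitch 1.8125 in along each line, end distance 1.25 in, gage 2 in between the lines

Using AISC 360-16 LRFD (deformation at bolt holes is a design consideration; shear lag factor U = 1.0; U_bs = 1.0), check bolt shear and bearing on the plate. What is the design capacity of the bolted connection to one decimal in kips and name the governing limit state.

93.9 kips (bolt shear governs)

Bolt shear: A_b = π(0.625)²/4 = 0.3068 in². φR_n = 0.75 × 68 × 0.3068 × 6 × 1 = 93.9 kips.
Bearing (0.5 in plate, F_u = 58 ksi): end bolts L_c = 1.25 − 0.6875/2 = 0.90625, R_n = min(1.2×0.90625×0.5×58, 2.4×0.625×0.5×58) = 31.538 kips/bolt; interior L_c = 1.8125 − 0.6875 = 1.125, R_n = 39.15 kips/bolt. φR_n = 0.75 × (2×31.538 + 4×39.15) = 164.8 kips.
Governing: min(93.9, 164.8) = 93.9 kips → bolt shear.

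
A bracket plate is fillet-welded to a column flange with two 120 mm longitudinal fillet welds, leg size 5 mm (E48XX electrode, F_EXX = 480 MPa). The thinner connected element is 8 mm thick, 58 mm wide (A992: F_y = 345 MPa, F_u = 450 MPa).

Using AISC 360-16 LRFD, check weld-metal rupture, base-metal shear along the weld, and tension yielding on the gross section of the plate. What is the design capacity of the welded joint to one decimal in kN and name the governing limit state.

144.1 kN (gross-section yield governs)

Weld metal: throat = 0.707×5 = 3.535 mm, L = 2×120 = 240 mm. φR_n = 0.75 × 0.6 × 480 × 3.535 × 240 = 183.3 kN.
Base metal shear (8 mm plate): yield φR_n = 1.0×0.6×345×8×240 = 397.4 kN; rupture φR_n = 0.75×0.6×450×8×240 = 388.8 kN; take 388.8 kN (rupture).
Tension yield (gross): A_g = 58×8 = 464 mm². φR_n = 0.90 × 345 × 464 = 144.1 kN.
Governing: min(183.3, 388.8, 144.1) = 144.1 kN → gross-section yield.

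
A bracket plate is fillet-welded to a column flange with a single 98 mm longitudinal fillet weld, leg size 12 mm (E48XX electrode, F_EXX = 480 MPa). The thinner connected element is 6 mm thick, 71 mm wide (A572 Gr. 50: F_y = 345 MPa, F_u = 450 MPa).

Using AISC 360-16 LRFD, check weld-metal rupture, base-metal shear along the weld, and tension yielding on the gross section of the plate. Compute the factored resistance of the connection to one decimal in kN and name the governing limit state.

119.1 kN (base-metal shear governs)

Weld metal: throat = 0.707×12 = 8.484 mm, L = 98 mm. φR_n = 0.75 × 0.6 × 480 × 8.484 × 98 = 179.6 kN.
Base metal shear (6 mm plate): yield φR_n = 1.0×0.6×345×6×98 = 121.7 kN; rupture φR_n = 0.75×0.6×450×6×98 = 119.1 kN; take 119.1 kN (rupture).
Tension yield (gross): A_g = 71×6 = 426 mm². φR_n = 0.90 × 345 × 426 = 132.3 kN.
Governing: min(179.6, 119.1, 132.3) = 119.1 kN → base-metal shear.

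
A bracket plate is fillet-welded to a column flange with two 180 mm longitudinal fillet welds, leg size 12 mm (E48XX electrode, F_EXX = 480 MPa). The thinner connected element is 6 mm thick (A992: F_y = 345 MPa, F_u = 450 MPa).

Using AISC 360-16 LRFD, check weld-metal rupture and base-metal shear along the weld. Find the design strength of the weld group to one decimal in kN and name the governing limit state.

437.4 kN (base-metal shear governs)

Weld metal: throat = 0.707×12 = 8.484 mm, L = 2×180 = 360 mm. φR_n = 0.75 × 0.6 × 480 × 8.484 × 360 = 659.7 kN.
Base metal shear (6 mm plate): yield φR_n = 1.0×0.6×345×6×360 = 447.1 kN; rupture φR_n = 0.75×0.6×450×6×360 = 437.4 kN; take 437.4 kN (rupture).
Governing: min(659.7, 437.4) = 437.4 kN → base-metal shear.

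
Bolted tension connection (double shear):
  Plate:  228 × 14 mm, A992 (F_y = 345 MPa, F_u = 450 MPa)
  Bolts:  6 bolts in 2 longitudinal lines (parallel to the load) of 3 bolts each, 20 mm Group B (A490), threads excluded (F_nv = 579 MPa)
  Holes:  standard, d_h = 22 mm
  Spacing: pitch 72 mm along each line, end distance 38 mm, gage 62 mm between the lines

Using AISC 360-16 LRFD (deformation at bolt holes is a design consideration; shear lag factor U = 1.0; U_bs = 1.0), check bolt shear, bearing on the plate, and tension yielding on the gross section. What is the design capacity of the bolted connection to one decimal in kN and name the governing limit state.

991.1 kN (gross-section yield governs)

Bolt shear: A_b = π(20)²/4 = 314.16 mm². φR_n = 0.75 × 579 × 314.16 × 6 × 2 = 1637.1 kN.
Bearing (14 mm plate, F_u = 450 MPa): end bolts L_c = 38 − 22/2 = 27, R_n = min(1.2×27×14×450, 2.4×20×14×450) = 204.12 kN/bolt; interior L_c = 72 − 22 = 50, R_n = 302.4 kN/bolt. φR_n = 0.75 × (2×204.12 + 4×302.4) = 1213.4 kN.
Tension yield (gross): A_g = 228×14 = 3192 mm². φR_n = 0.90 × 345 × 3192 = 991.1 kN.
Governing: min(1637.1, 1213.4, 991.1) = 991.1 kN → gross-section yield.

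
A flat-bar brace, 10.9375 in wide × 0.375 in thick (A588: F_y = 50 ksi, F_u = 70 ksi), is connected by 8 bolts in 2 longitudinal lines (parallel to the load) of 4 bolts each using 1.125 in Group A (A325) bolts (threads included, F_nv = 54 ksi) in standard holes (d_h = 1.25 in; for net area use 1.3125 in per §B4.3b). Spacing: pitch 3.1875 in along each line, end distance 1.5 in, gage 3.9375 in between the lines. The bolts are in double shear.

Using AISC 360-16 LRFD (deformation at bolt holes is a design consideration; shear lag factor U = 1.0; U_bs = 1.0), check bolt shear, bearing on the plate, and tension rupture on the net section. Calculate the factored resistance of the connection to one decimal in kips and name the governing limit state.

Bolt shear: A_b = π(1.125)²/4 = 0.99402 in². φR_n = 0.75 × 54 × 0.99402 × 8 × 2 = 644.1 kips.
Bearing (0.375 in plate, F_u = 70 ksi): end bolts L_c = 1.5 − 1.25/2 = 0.875, R_n = min(1.2×0.875×0.375×70, 2.4×1.125×0.375×70) = 27.563 kips/bolt; interior L_c = 3.1875 − 1.25 = 1.9375, R_n = 61.031 kips/bolt. φR_n = 0.75 × (2×27.563 + 6×61.031) = 316.0 kips.
Tension rupture (net): A_n = (10.9375 − 2×1.3125)×0.375 = 3.1172 in² (U = 1.0, A_e = A_n). φR_n = 0.75 × 70 × 3.1172 = 163.7 kips.
Governing: min(644.1, 316.0, 163.7) = 163.7 kips → net-section rupture.

163.7 kips (net-section rupture governs)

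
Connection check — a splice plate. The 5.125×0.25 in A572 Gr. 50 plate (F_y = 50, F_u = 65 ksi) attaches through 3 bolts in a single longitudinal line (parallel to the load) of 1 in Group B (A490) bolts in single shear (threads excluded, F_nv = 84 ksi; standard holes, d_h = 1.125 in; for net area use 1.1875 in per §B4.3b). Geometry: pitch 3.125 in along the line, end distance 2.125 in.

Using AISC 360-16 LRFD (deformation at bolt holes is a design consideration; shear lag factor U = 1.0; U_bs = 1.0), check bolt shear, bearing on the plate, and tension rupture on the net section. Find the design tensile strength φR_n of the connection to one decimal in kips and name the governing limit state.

48.0 kips (net-section rupture governs)

Bolt shear: A_b = π(1)²/4 = 0.7854 in². φR_n = 0.75 × 84 × 0.7854 × 3 × 1 = 148.4 kips.
Bearing (0.25 in plate, F_u = 65 ksi): end bolts L_c = 2.125 − 1.125/2 = 1.5625, R_n = min(1.2×1.5625×0.25×65, 2.4×1×0.25×65) = 30.469 kips/bolt; interior L_c = 3.125 − 1.125 = 2, R_n = 39 kips/bolt. φR_n = 0.75 × (1×30.469 + 2×39) = 81.4 kips.
Tension rupture (net): A_n = (5.125 − 1×1.1875)×0.25 = 0.98438 in² (U = 1.0, A_e = A_n). φR_n = 0.75 × 65 × 0.98438 = 48.0 kips.
Governing: min(148.4, 81.4, 48.0) = 48.0 kips → net-section rupture.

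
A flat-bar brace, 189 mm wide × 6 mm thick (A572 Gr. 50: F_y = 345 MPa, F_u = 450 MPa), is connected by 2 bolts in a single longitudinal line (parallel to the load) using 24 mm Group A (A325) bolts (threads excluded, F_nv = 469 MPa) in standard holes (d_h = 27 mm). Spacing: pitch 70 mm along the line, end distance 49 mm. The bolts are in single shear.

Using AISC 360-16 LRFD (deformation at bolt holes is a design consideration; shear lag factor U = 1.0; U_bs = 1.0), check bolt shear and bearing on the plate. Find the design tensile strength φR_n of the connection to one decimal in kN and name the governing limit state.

Bolt shear: A_b = π(24)²/4 = 452.39 mm². φR_n = 0.75 × 469 × 452.39 × 2 × 1 = 318.3 kN.
Bearing (6 mm plate, F_u = 450 MPa): end bolts L_c = 49 − 27/2 = 35.5, R_n = min(1.2×35.5×6×450, 2.4×24×6×450) = 115.02 kN/bolt; interior L_c = 70 − 27 = 43, R_n = 139.32 kN/bolt. φR_n = 0.75 × (1×115.02 + 1×139.32) = 190.8 kN.
Governing: min(318.3, 190.8) = 190.8 kN → bearing.

190.8 kN (bearing governs)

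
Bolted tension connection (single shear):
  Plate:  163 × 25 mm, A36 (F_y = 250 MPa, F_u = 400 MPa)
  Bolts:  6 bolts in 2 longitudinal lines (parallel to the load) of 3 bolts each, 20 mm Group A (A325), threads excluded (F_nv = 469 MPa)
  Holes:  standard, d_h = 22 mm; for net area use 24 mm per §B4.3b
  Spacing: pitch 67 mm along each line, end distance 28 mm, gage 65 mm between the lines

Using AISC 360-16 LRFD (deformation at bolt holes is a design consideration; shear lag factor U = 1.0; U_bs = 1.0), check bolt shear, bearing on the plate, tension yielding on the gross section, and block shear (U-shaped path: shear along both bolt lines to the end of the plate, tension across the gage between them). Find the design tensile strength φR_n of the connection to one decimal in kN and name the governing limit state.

Bolt shear: A_b = π(20)²/4 = 314.16 mm². φR_n = 0.75 × 469 × 314.16 × 6 × 1 = 663.0 kN.
Bearing (25 mm plate, F_u = 400 MPa): end bolts L_c = 28 − 22/2 = 17, R_n = min(1.2×17×25×400, 2.4×20×25×400) = 204 kN/bolt; interior L_c = 67 − 22 = 45, R_n = 480 kN/bolt. φR_n = 0.75 × (2×204 + 4×480) = 1746.0 kN.
Tension yield (gross): A_g = 163×25 = 4075 mm². φR_n = 0.90 × 250 × 4075 = 916.9 kN.
Block shear: shear path 2×[28+2×67] = 2×162 mm, A_gv = 8100, A_nv = 2×(162 − 2.5×24)×25 = 5100 mm²; tension across gage: (65 − 1×24)×25 = 1025 mm². R_n = min(0.6×400×5100, 0.6×250×8100) + 1.0×400×1025 = min(1224, 1215) + 410 = 1625 kN. φR_n = 0.75 × 1625 = 1218.8 kN.
Governing: min(663.0, 1746.0, 916.9, 1218.8) = 663.0 kN → bolt shear.

663.0 kN (bolt shear governs)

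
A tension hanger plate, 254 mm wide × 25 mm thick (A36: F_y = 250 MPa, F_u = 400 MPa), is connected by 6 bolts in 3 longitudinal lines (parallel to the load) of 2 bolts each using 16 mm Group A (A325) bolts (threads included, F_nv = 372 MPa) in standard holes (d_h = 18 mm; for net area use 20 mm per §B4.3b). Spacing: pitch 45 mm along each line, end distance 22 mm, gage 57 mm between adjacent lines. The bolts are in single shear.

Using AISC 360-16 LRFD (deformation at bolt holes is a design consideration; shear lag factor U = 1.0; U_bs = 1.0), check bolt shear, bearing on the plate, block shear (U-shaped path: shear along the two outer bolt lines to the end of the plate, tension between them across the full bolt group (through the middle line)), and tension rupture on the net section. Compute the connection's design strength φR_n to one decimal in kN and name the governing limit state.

336.6 kN (bolt shear governs)

Bolt shear: A_b = π(16)²/4 = 201.06 mm². φR_n = 0.75 × 372 × 201.06 × 6 × 1 = 336.6 kN.
Bearing (25 mm plate, F_u = 400 MPa): end bolts L_c = 22 − 18/2 = 13, R_n = min(1.2×13×25×400, 2.4×16×25×400) = 156 kN/bolt; interior L_c = 45 − 18 = 27, R_n = 324 kN/bolt. φR_n = 0.75 × (3×156 + 3×324) = 1080.0 kN.
Block shear: shear path 2×[22+1×45] = 2×67 mm, A_gv = 3350, A_nv = 2×(67 − 1.5×20)×25 = 1850 mm²; tension across gage: (114 − 2×20)×25 = 1850 mm². R_n = min(0.6×400×1850, 0.6×250×3350) + 1.0×400×1850 = min(444, 502.5) + 740 = 1184 kN. φR_n = 0.75 × 1184 = 888.0 kN.
Tension rupture (net): A_n = (254 − 3×20)×25 = 4850 mm² (U = 1.0, A_e = A_n). φR_n = 0.75 × 400 × 4850 = 1455.0 kN.
Governing: min(336.6, 1080.0, 888.0, 1455.0) = 336.6 kN → bolt shear.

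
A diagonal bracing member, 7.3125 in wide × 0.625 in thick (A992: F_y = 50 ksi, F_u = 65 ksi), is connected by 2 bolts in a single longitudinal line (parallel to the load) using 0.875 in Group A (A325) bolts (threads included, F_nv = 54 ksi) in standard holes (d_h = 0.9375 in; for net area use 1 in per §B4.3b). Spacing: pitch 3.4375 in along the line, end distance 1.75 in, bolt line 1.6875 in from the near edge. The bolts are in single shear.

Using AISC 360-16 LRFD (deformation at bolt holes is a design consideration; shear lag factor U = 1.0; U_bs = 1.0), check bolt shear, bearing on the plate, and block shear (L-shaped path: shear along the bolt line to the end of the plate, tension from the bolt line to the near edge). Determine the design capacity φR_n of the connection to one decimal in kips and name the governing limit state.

48.7 kips (bolt shear governs)

Bolt shear: A_b = π(0.875)²/4 = 0.60132 in². φR_n = 0.75 × 54 × 0.60132 × 2 × 1 = 48.7 kips.
Bearing (0.625 in plate, F_u = 65 ksi): end bolts L_c = 1.75 − 0.9375/2 = 1.28125, R_n = min(1.2×1.28125×0.625×65, 2.4×0.875×0.625×65) = 62.461 kips/bolt; interior L_c = 3.4375 − 0.9375 = 2.5, R_n = 85.313 kips/bolt. φR_n = 0.75 × (1×62.461 + 1×85.313) = 110.8 kips.
Block shear: shear path 1×[1.75+1×3.4375] = 1×5.1875 in, A_gv = 3.2422, A_nv = 1×(5.1875 − 1.5×1)×0.625 = 2.3047 in²; tension to near edge: (1.6875 − 0.5×1)×0.625 = 0.74219 in². R_n = min(0.6×65×2.3047, 0.6×50×3.2422) + 1.0×65×0.74219 = min(89.883, 97.266) + 48.242 = 138.13 kips. φR_n = 0.75 × 138.13 = 103.6 kips.
Governing: min(48.7, 110.8, 103.6) = 48.7 kips → bolt shear.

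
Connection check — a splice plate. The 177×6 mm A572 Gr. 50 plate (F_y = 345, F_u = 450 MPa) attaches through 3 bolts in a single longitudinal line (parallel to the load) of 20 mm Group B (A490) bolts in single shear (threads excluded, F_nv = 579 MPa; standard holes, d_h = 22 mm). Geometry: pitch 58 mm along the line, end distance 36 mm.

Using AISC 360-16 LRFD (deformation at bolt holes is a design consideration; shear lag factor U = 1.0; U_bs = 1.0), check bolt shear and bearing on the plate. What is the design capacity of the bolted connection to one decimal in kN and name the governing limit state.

Bolt shear: A_b = π(20)²/4 = 314.16 mm². φR_n = 0.75 × 579 × 314.16 × 3 × 1 = 409.3 kN.
Bearing (6 mm plate, F_u = 450 MPa): end bolts L_c = 36 − 22/2 = 25, R_n = min(1.2×25×6×450, 2.4×20×6×450) = 81 kN/bolt; interior L_c = 58 − 22 = 36, R_n = 116.64 kN/bolt. φR_n = 0.75 × (1×81 + 2×116.64) = 235.7 kN.
Governing: min(409.3, 235.7) = 235.7 kN → bearing.

235.7 kN (bearing governs)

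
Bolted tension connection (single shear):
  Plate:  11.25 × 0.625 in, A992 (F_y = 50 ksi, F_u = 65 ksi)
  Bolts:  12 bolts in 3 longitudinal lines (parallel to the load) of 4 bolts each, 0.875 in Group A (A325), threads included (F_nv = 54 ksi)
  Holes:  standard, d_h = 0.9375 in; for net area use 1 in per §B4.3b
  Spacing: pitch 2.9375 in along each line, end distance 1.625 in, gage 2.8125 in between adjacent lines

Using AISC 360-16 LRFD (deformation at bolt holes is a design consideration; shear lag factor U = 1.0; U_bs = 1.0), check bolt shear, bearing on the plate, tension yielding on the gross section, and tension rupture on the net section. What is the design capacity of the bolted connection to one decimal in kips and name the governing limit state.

Bolt shear: A_b = π(0.875)²/4 = 0.60132 in². φR_n = 0.75 × 54 × 0.60132 × 12 × 1 = 292.2 kips.
Bearing (0.625 in plate, F_u = 65 ksi): end bolts L_c = 1.625 − 0.9375/2 = 1.15625, R_n = min(1.2×1.15625×0.625×65, 2.4×0.875×0.625×65) = 56.367 kips/bolt; interior L_c = 2.9375 − 0.9375 = 2, R_n = 85.313 kips/bolt. φR_n = 0.75 × (3×56.367 + 9×85.313) = 702.7 kips.
Tension yield (gross): A_g = 11.25×0.625 = 7.0313 in². φR_n = 0.90 × 50 × 7.0313 = 316.4 kips.
Tension rupture (net): A_n = (11.25 − 3×1)×0.625 = 5.1563 in² (U = 1.0, A_e = A_n). φR_n = 0.75 × 65 × 5.1563 = 251.4 kips.
Governing: min(292.2, 702.7, 316.4, 251.4) = 251.4 kips → net-section rupture.

251.4 kips (net-section rupture governs)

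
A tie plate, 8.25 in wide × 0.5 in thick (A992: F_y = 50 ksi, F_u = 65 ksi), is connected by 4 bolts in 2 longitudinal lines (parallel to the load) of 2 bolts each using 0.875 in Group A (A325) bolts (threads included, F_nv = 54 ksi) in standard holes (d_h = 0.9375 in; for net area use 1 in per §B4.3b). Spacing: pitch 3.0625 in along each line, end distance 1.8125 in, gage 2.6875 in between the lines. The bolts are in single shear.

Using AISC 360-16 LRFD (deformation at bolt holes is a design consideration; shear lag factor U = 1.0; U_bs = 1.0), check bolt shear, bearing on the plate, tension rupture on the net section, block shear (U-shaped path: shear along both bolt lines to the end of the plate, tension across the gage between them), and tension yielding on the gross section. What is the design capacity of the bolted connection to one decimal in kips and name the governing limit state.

Bolt shear: A_b = π(0.875)²/4 = 0.60132 in². φR_n = 0.75 × 54 × 0.60132 × 4 × 1 = 97.4 kips.
Bearing (0.5 in plate, F_u = 65 ksi): end bolts L_c = 1.8125 − 0.9375/2 = 1.34375, R_n = min(1.2×1.34375×0.5×65, 2.4×0.875×0.5×65) = 52.406 kips/bolt; interior L_c = 3.0625 − 0.9375 = 2.125, R_n = 68.25 kips/bolt. φR_n = 0.75 × (2×52.406 + 2×68.25) = 181.0 kips.
Tension rupture (net): A_n = (8.25 − 2×1)×0.5 = 3.125 in² (U = 1.0, A_e = A_n). φR_n = 0.75 × 65 × 3.125 = 152.3 kips.
Block shear: shear path 2×[1.8125+1×3.0625] = 2×4.875 in, A_gv = 4.875, A_nv = 2×(4.875 − 1.5×1)×0.5 = 3.375 in²; tension across gage: (2.6875 − 1×1)×0.5 = 0.84375 in². R_n = min(0.6×65×3.375, 0.6×50×4.875) + 1.0×65×0.84375 = min(131.63, 146.25) + 54.844 = 186.47 kips. φR_n = 0.75 × 186.47 = 139.9 kips.
Tension yield (gross): A_g = 8.25×0.5 = 4.125 in². φR_n = 0.90 × 50 × 4.125 = 185.6 kips.
Governing: min(97.4, 181.0, 152.3, 139.9, 185.6) = 97.4 kips → bolt shear.

97.4 kips (bolt shear governs)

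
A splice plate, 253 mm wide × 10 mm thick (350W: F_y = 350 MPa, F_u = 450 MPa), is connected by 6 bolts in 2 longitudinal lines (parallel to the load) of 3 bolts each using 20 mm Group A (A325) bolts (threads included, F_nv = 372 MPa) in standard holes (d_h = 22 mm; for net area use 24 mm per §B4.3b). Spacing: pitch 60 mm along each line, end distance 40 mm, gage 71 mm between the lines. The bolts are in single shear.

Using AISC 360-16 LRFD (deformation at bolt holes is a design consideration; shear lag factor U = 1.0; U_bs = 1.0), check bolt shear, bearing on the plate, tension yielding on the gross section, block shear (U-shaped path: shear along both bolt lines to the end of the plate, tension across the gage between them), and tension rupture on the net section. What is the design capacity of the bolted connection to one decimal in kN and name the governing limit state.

Bolt shear: A_b = π(20)²/4 = 314.16 mm². φR_n = 0.75 × 372 × 314.16 × 6 × 1 = 525.9 kN.
Bearing (10 mm plate, F_u = 450 MPa): end bolts L_c = 40 − 22/2 = 29, R_n = min(1.2×29×10×450, 2.4×20×10×450) = 156.6 kN/bolt; interior L_c = 60 − 22 = 38, R_n = 205.2 kN/bolt. φR_n = 0.75 × (2×156.6 + 4×205.2) = 850.5 kN.
Tension yield (gross): A_g = 253×10 = 2530 mm². φR_n = 0.90 × 350 × 2530 = 797.0 kN.
Block shear: shear path 2×[40+2×60] = 2×160 mm, A_gv = 3200, A_nv = 2×(160 − 2.5×24)×10 = 2000 mm²; tension across gage: (71 − 1×24)×10 = 470 mm². R_n = min(0.6×450×2000, 0.6×350×3200) + 1.0×450×470 = min(540, 672) + 211.5 = 751.5 kN. φR_n = 0.75 × 751.5 = 563.6 kN.
Tension rupture (net): A_n = (253 − 2×24)×10 = 2050 mm² (U = 1.0, A_e = A_n). φR_n = 0.75 × 450 × 2050 = 691.9 kN.
Governing: min(525.9, 850.5, 797.0, 563.6, 691.9) = 525.9 kN → bolt shear.

525.9 kN (bolt shear governs)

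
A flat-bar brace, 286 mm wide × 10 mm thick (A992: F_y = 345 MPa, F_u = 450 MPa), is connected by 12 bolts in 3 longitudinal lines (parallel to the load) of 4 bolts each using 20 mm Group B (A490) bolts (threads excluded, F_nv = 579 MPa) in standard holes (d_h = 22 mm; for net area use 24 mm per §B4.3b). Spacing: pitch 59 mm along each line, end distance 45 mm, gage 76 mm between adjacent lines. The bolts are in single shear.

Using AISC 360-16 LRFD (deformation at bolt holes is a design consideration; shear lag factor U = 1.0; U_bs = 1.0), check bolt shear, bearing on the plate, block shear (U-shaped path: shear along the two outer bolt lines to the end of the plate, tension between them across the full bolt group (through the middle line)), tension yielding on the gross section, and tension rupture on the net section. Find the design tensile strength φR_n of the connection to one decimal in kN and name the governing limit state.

722.3 kN (net-section rupture governs)

Bolt shear: A_b = π(20)²/4 = 314.16 mm². φR_n = 0.75 × 579 × 314.16 × 12 × 1 = 1637.1 kN.
Bearing (10 mm plate, F_u = 450 MPa): end bolts L_c = 45 − 22/2 = 34, R_n = min(1.2×34×10×450, 2.4×20×10×450) = 183.6 kN/bolt; interior L_c = 59 − 22 = 37, R_n = 199.8 kN/bolt. φR_n = 0.75 × (3×183.6 + 9×199.8) = 1761.8 kN.
Block shear: shear path 2×[45+3×59] = 2×222 mm, A_gv = 4440, A_nv = 2×(222 − 3.5×24)×10 = 2760 mm²; tension across gage: (152 − 2×24)×10 = 1040 mm². R_n = min(0.6×450×2760, 0.6×345×4440) + 1.0×450×1040 = min(745.2, 919.08) + 468 = 1213.2 kN. φR_n = 0.75 × 1213.2 = 909.9 kN.
Tension yield (gross): A_g = 286×10 = 2860 mm². φR_n = 0.90 × 345 × 2860 = 888.0 kN.
Tension rupture (net): A_n = (286 − 3×24)×10 = 2140 mm² (U = 1.0, A_e = A_n). φR_n = 0.75 × 450 × 2140 = 722.3 kN.
Governing: min(1637.1, 1761.8, 909.9, 888.0, 722.3) = 722.3 kN → net-section rupture.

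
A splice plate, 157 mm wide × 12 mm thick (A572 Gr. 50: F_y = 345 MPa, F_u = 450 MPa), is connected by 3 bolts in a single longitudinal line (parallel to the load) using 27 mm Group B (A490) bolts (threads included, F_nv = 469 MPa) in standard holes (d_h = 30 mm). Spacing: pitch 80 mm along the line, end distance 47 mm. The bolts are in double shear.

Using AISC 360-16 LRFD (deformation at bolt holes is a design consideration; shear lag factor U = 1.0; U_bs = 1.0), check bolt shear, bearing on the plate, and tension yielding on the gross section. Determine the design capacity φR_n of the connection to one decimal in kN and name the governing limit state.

Bolt shear: A_b = π(27)²/4 = 572.56 mm². φR_n = 0.75 × 469 × 572.56 × 3 × 2 = 1208.4 kN.
Bearing (12 mm plate, F_u = 450 MPa): end bolts L_c = 47 − 30/2 = 32, R_n = min(1.2×32×12×450, 2.4×27×12×450) = 207.36 kN/bolt; interior L_c = 80 − 30 = 50, R_n = 324 kN/bolt. φR_n = 0.75 × (1×207.36 + 2×324) = 641.5 kN.
Tension yield (gross): A_g = 157×12 = 1884 mm². φR_n = 0.90 × 345 × 1884 = 585.0 kN.
Governing: min(1208.4, 641.5, 585.0) = 585.0 kN → gross-section yield.

585.0 kN (gross-section yield governs)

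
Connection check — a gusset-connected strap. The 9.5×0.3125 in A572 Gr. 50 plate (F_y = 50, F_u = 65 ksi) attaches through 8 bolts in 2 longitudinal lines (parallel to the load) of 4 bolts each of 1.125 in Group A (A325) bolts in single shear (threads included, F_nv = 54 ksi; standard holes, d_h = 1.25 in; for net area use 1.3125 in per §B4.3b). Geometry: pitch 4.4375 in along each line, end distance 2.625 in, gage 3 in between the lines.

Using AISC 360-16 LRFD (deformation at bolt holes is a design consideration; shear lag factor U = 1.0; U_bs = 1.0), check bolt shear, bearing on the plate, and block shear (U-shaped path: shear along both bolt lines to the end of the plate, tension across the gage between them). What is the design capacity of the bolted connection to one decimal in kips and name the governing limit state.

233.1 kips (block shear governs)

Bolt shear: A_b = π(1.125)²/4 = 0.99402 in². φR_n = 0.75 × 54 × 0.99402 × 8 × 1 = 322.1 kips.
Bearing (0.3125 in plate, F_u = 65 ksi): end bolts L_c = 2.625 − 1.25/2 = 2, R_n = min(1.2×2×0.3125×65, 2.4×1.125×0.3125×65) = 48.75 kips/bolt; interior L_c = 4.4375 − 1.25 = 3.1875, R_n = 54.844 kips/bolt. φR_n = 0.75 × (2×48.75 + 6×54.844) = 319.9 kips.
Block shear: shear path 2×[2.625+3×4.4375] = 2×15.9375 in, A_gv = 9.9609, A_nv = 2×(15.9375 − 3.5×1.3125)×0.3125 = 7.0898 in²; tension across gage: (3 − 1×1.3125)×0.3125 = 0.52734 in². R_n = min(0.6×65×7.0898, 0.6×50×9.9609) + 1.0×65×0.52734 = min(276.5, 298.83) + 34.277 = 310.78 kips. φR_n = 0.75 × 310.78 = 233.1 kips.
Governing: min(322.1, 319.9, 233.1) = 233.1 kips → block shear.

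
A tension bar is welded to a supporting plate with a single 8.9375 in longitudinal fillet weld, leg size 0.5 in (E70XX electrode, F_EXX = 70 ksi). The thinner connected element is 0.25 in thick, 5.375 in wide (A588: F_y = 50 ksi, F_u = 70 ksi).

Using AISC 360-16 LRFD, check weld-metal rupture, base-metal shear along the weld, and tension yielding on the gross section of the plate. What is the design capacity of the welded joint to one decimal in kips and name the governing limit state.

Weld metal: throat = 0.707×0.5 = 0.3535 in, L = 8.9375 in. φR_n = 0.75 × 0.6 × 70 × 0.3535 × 8.9375 = 99.5 kips.
Base metal shear (0.25 in plate): yield φR_n = 1.0×0.6×50×0.25×8.9375 = 67.0 kips; rupture φR_n = 0.75×0.6×70×0.25×8.9375 = 70.4 kips; take 67.0 kips (yield).
Tension yield (gross): A_g = 5.375×0.25 = 1.3438 in². φR_n = 0.90 × 50 × 1.3438 = 60.5 kips.
Governing: min(99.5, 67.0, 60.5) = 60.5 kips → gross-section yield.

60.5 kips (gross-section yield governs)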